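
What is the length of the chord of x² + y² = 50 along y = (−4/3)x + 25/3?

10

From the line, y = (25 − 4x)/3. Substituting:
25x² − 200x + 175 = 0  ⟹  x² − 8x + 7 = 0
x = 7 or x = 1, giving (7, −1) and (1, 7).
Chord length = distance between (7, −1) and (1, 7) = √100 = 10.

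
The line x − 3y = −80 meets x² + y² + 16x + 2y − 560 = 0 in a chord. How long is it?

5√10

From the line, y = (80 + x)/3. Substituting:
10x² + 310x + 1840 = 0  ⟹  x² + 31x + 184 = 0
x = −8 or x = −23, giving (−8, 24) and (−23, 19).
|(−8, 24) − (−23, 19)| = √((15)² + (5)²) = 5√10.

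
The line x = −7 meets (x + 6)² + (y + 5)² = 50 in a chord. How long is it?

14

The line gives x = −7. Substituting into the circle:
y² + 10y − 24 = 0
y = 2 or y = −12, giving (−7, 2) and (−7, −12).
Chord length = distance between (−7, 2) and (−7, −12) = √196 = 14.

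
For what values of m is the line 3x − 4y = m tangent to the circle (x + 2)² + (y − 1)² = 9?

The line touches the circle iff its distance from (−2, 1) is 3:
|3·(−2) − 4·1 − m| / √25 = 3
|m − (−10)| = 3·5, so m = 5 or m = −25.

m = −25 or m = 5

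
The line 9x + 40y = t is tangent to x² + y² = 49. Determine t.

Tangency holds when the distance from the centre (0, 0) to the line equals the radius 7:
|9·0 + 40·0 − t| / √1681 = 7
|t| = 7·41, so t = 287 or t = −287.

t = −287 or t = 287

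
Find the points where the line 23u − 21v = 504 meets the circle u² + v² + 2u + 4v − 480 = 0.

From the line, v = (−504 + 23u)/21. Substituting:
970u² − 20370u = 0  ⟹  u² − 21u = 0
u = 21 or u = 0, giving (21, −1) and (0, −24).

(0, −24) and (21, −1)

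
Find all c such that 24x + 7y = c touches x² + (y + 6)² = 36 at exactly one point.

Tangency holds when the distance from the centre (0, −6) to the line equals the radius 6:
|24·0 + 7·(−6) − c| / √625 = 6
|c − (−42)| = 6·25, so c = 108 or c = −192.

c = −192 or c = 108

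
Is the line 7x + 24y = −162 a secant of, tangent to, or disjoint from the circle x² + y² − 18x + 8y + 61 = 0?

Centre (9, −4), r² = 36. Distance² from centre to line = (129)²/625 = 16641/625.
Since d² < r², the line cuts the circle twice.

secant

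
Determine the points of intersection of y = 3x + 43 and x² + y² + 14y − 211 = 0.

(−16, −5) and (−14, 1)

Substitute y = 3x + 43:
10x² + 300x + 2240 = 0  ⟹  x² + 30x + 224 = 0
x = −14 or x = −16, giving (−14, 1) and (−16, −5).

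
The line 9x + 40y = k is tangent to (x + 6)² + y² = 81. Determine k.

The line touches the circle iff its distance from (−6, 0) is 9:
|9·(−6) + 40·0 − k| / √1681 = 9
|k − (−54)| = 9·41, so k = 315 or k = −423.

k = −423 or k = 315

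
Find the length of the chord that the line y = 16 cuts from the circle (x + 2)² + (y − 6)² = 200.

Centre (−2, 6), r² = 200. Perpendicular distance d from centre to line = |−10| / √1 = 10.
Chord = 2√(r² − d²) = 2·√(100) = 20.

20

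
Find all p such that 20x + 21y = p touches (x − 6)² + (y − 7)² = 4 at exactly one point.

p = 209 or p = 325

Tangency holds when the distance from the centre (6, 7) to the line equals the radius 2:
|20·6 + 21·7 − p| / √841 = 2
|p − (267)| = 2·29, so p = 325 or p = 209.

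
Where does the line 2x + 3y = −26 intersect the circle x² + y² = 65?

(−7, −4) and (−1, −8)

From the line, y = (−26 − 2x)/3. Substituting:
13x² + 104x + 91 = 0  ⟹  x² + 8x + 7 = 0
x = −1 or x = −7, giving (−1, −8) and (−7, −4).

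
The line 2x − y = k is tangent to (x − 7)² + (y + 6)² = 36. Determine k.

For a tangent, require d(centre, line) = r = 6.
|2·7 − 1·(−6) − k| / √5 = 6
|k − (20)| = 6√5.

k = 20 ± 6√5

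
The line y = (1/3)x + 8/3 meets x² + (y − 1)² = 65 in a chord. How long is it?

5√10

Centre (0, 1), r² = 65. Perpendicular distance d from centre to line = |5| / √10 = 5/√10.
Half the chord is √(r² − d²) = √(125/2), so the full chord is 5√10.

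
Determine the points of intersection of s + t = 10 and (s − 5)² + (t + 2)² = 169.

(0, 10) and (17, −7)

Express t = −s + 10 and substitute into the circle:
2s² − 34s = 0  ⟹  s² − 17s = 0
s = 17 or s = 0, giving (17, −7) and (0, 10).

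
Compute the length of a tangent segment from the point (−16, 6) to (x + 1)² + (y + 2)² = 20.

√269

With centre O = (−1, −2), |OP|² = 289 and r² = 20.
By the tangent–radius right angle, tangent length = √(|PO|² − r²) = √269.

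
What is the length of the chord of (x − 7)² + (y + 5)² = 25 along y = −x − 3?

Centre (7, −5), r² = 25. Perpendicular distance d from centre to line = |5| / √2 = 5/√2.
Half the chord is √(r² − d²) = √(25/2), so the full chord is 5√2.

5√2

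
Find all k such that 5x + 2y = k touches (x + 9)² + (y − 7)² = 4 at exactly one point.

The line touches the circle iff its distance from (−9, 7) is 2:
|5·(−9) + 2·7 − k| / √29 = 2
|k − (−31)| = 2√29.

k = −31 ± 2√29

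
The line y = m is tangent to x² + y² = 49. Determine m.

m = −7 or m = 7

Tangency holds when the distance from the centre (0, 0) to the line equals the radius 7:
|0·0 + 1·0 − m| / √1 = 7
|m| = 7, so m = 7 or m = −7.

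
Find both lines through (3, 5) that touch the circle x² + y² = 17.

x − 4y = −17 and 4x + y = 17

Write the tangent as mx − y + (5 − m·(3)) = 0 and set its distance from the centre to √17:
[m·(−3) − (−5)]² = 17(m² + 1)
4m² + 15m − 4 = 0, so m = 1/4 or m = −4.
Through (3, 5) these give x − 4y = −17 and 4x + y = 17.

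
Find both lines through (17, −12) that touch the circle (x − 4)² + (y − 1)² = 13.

3x + 2y = 27 and 2x + 3y = −2

Let a tangent through (17, −12) have slope m. Its distance from (4, 1) must equal √13:
(−13m − (13))² = 13(m² + 1)
6m² + 13m + 6 = 0, so m = −3/2 or m = −2/3.
Through (17, −12) these give 3x + 2y = 27 and 2x + 3y = −2.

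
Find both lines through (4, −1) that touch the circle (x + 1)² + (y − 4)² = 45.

Write the tangent as mx − y + (−1 − m·(4)) = 0 and set its distance from the centre to 3√5:
(−5m − (5))² = 45(m² + 1)
2m² − 5m + 2 = 0, so m = 1/2 or m = 2.
Through (4, −1) these give x − 2y = 6 and 2x − y = 9.

x − 2y = 6 and 2x − y = 9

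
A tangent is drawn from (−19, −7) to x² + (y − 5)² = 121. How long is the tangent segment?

8√6

The centre is (0, 5) and r = 11. The square of the distance from P to the centre is 361 + 144 = 505.
The tangent meets the radius at right angles, so tangent² = |PO|² − r² = 505 − 121 = 384.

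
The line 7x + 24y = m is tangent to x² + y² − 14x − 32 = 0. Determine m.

The line touches the circle iff its distance from (7, 0) is 9:
|7·7 + 24·0 − m| / √625 = 9
|m − (49)| = 9·25, so m = 274 or m = −176.

m = −176 or m = 274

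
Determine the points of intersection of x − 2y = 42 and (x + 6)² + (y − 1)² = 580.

(−4, −23) and (12, −15)

Substitute y = (−42 + x)/2:
5x² − 40x − 240 = 0  ⟹  x² − 8x − 48 = 0
x = 12 or x = −4, giving (12, −15) and (−4, −23).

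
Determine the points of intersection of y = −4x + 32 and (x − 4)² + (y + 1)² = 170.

(5, 12) and (11, −12)

From the line, y = −4x + 32. Substituting:
17x² − 272x + 935 = 0  ⟹  x² − 16x + 55 = 0
x = 11 or x = 5, giving (11, −12) and (5, 12).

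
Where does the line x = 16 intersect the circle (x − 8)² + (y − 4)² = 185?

(16, −7) and (16, 15)

The line gives x = 16. Substituting into the circle:
y² − 8y − 105 = 0
y = 15 or y = −7, giving (16, 15) and (16, −7).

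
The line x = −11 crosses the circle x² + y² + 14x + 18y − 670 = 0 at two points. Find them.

The line gives x = −11. Substituting into the circle:
y² + 18y − 703 = 0
y = 19 or y = −37, giving (−11, 19) and (−11, −37).

(−11, −37) and (−11, 19)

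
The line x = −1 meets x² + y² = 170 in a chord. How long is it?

26

The line gives x = −1. Substituting into the circle:
y² − 169 = 0
y = 13 or y = −13, giving (−1, 13) and (−1, −13).
|(−1, 13) − (−1, −13)| = √((0)² + (26)²) = 26.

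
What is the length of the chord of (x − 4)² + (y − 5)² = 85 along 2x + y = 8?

8√5

Centre (4, 5), r² = 85. Perpendicular distance d from centre to line = |5| / √5 = 5/√5.
Half the chord is √(r² − d²) = √(80), so the full chord is 8√5.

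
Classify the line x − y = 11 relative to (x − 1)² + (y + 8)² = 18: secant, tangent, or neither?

d² = (1·1 − 1·(−8) − (11))²/2 = 2; r² = 18.
Since d² < r², the line cuts the circle twice.

secant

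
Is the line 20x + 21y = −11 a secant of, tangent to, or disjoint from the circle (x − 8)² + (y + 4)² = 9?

tangent

Centre (8, −4), r² = 9. Distance² from centre to line = (87)²/841 = 9.
Since d² = r², the line is tangent.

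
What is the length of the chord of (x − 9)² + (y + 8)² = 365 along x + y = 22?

17√2

Express y = −x + 22 and substitute into the circle:
2x² − 78x + 616 = 0  ⟹  x² − 39x + 308 = 0
x = 28 or x = 11, giving (28, −6) and (11, 11).
|(28, −6) − (11, 11)| = √((17)² + (−17)²) = 17√2.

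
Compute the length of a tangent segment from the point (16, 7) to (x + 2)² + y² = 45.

Centre (−2, 0), r² = 45. |PO|² = (18)² + (7)² = 373.
The tangent meets the radius at right angles, so tangent² = |PO|² − r² = 373 − 45 = 328.

2√82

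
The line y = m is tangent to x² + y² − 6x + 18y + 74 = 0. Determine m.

m = −13 or m = −5

For a tangent, require d(centre, line) = r = 4.
|0·3 + 1·(−9) − m| / √1 = 4
|m − (−9)| = 4, so m = −5 or m = −13.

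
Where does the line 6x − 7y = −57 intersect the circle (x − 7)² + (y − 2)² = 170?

(−6, 3) and (8, 15)

Express y = (57 + 6x)/7 and substitute into the circle:
85x² − 170x − 4080 = 0  ⟹  x² − 2x − 48 = 0
x = 8 or x = −6, giving (8, 15) and (−6, 3).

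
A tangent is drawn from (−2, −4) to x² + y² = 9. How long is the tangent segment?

With centre O = (0, 0), |OP|² = 20 and r² = 9.
The tangent meets the radius at right angles, so tangent² = |PO|² − r² = 20 − 9 = 11.

√11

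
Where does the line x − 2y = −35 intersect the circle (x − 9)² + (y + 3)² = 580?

(−9, 13) and (7, 21)

Substitute y = (35 + x)/2:
5x² + 10x − 315 = 0  ⟹  x² + 2x − 63 = 0
x = 7 or x = −9, giving (7, 21) and (−9, 13).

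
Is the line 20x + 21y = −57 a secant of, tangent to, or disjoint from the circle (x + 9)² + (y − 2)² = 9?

secant

Centre (−9, 2), r² = 9. Distance² from centre to line = (−81)²/841 = 6561/841.
Since d² < r², the line cuts the circle twice.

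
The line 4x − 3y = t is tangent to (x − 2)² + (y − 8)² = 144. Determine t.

t = −76 or t = 44

Tangency holds when the distance from the centre (2, 8) to the line equals the radius 12:
|4·2 − 3·8 − t| / √25 = 12
|t − (−16)| = 12·5, so t = 44 or t = −76.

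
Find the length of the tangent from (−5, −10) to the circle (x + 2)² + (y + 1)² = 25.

√65

Centre (−2, −1), r² = 25. |PO|² = (−3)² + (−9)² = 90.
The tangent meets the radius at right angles, so tangent² = |PO|² − r² = 90 − 25 = 65.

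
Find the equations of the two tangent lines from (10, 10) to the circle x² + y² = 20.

Let a tangent through (10, 10) have slope m. Its distance from (0, 0) must equal 2√5:
[m·(−10) − (−10)]² = 20(m² + 1)
2m² − 5m + 2 = 0, so m = 2 or m = 1/2.
With m = 2: 2x − y = 10. With m = 1/2: x − 2y = −10.

2x − y = 10 and x − 2y = −10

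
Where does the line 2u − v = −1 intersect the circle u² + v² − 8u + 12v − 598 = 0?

(−13, −25) and (9, 19)

From the line, v = 2u + 1. Substituting:
5u² + 20u − 585 = 0  ⟹  u² + 4u − 117 = 0
u = 9 or u = −13, giving (9, 19) and (−13, −25).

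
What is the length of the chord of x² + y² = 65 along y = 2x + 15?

From the line, y = 2x + 15. Substituting:
5x² + 60x + 160 = 0  ⟹  x² + 12x + 32 = 0
x = −4 or x = −8, giving (−4, 7) and (−8, −1).
|(−4, 7) − (−8, −1)| = √((4)² + (8)²) = 4√5.

4√5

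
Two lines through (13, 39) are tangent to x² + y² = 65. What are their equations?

8x − y = 65 and 7x − 4y = −65

A line y − (39) = m(x − (13)) is tangent when its distance from (0, 0) is √65:
(−13m − (−39))² = 65(m² + 1)
4m² − 39m + 56 = 0, so m = 8 or m = 7/4.
Through (13, 39) these give 8x − y = 65 and 7x − 4y = −65.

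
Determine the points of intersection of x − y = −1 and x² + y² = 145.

Express y = x + 1 and substitute into the circle:
2x² + 2x − 144 = 0  ⟹  x² + x − 72 = 0
x = 8 or x = −9, giving (8, 9) and (−9, −8).

(−9, −8) and (8, 9)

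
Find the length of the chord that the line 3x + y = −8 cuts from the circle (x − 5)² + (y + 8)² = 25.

Centre (5, −8), r² = 25. Perpendicular distance d from centre to line = |15| / √10 = 15/√10.
Chord = 2√(r² − d²) = 2·√(5/2) = √10.

√10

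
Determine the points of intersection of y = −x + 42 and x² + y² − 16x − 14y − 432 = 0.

Substitute y = −x + 42:
2x² − 86x + 744 = 0  ⟹  x² − 43x + 372 = 0
x = 31 or x = 12, giving (31, 11) and (12, 30).

(12, 30) and (31, 11)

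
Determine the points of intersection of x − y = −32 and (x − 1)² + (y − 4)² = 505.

(−20, 12) and (−7, 25)

From the line, y = x + 32. Substituting:
2x² + 54x + 280 = 0  ⟹  x² + 27x + 140 = 0
x = −7 or x = −20, giving (−7, 25) and (−20, 12).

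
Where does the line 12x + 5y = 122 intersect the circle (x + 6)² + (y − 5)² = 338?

(1, 22) and (11, −2)

From the line, y = (122 − 12x)/5. Substituting:
169x² − 2028x + 1859 = 0  ⟹  x² − 12x + 11 = 0
x = 11 or x = 1, giving (11, −2) and (1, 22).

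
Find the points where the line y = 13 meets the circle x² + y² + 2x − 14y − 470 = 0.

From the line, y = 13. Substituting:
x² + 2x − 483 = 0
x = 21 or x = −23, giving (21, 13) and (−23, 13).

(−23, 13) and (21, 13)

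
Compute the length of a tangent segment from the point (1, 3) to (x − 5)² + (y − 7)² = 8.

With centre O = (5, 7), |OP|² = 32 and r² = 8.
By the tangent–radius right angle, tangent length = √(|PO|² − r²) = √24 = 2√6.

2√6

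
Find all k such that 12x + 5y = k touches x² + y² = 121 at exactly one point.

For a tangent, require d(centre, line) = r = 11.
|12·0 + 5·0 − k| / √169 = 11
|k| = 11·13, so k = 143 or k = −143.

k = −143 or k = 143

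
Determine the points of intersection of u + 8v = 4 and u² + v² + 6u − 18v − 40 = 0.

Substitute v = (4 − u)/8:
65u² + 520u − 3120 = 0  ⟹  u² + 8u − 48 = 0
u = 4 or u = −12, giving (4, 0) and (−12, 2).

(−12, 2) and (4, 0)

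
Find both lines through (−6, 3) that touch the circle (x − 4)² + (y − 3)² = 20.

x − 2y = −12 and x + 2y = 0

A line y − (3) = m(x − (−6)) is tangent when its distance from (4, 3) is 2√5:
[m·(10) − (0)]² = 20(m² + 1)
4m² − 1 = 0, so m = 1/2 or m = −1/2.
Through (−6, 3) these give x − 2y = −12 and x + 2y = 0.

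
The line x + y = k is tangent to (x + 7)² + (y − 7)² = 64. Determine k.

k = ±8√2

Tangency holds when the distance from the centre (−7, 7) to the line equals the radius 8:
|1·(−7) + 1·7 − k| / √2 = 8
|k| = 8√2.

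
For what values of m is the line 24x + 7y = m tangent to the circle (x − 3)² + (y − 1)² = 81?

m = −146 or m = 304

For a tangent, require d(centre, line) = r = 9.
|24·3 + 7·1 − m| / √625 = 9
|m − (79)| = 9·25, so m = 304 or m = −146.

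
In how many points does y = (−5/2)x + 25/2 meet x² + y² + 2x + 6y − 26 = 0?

0

Substituting the line into the circle gives 29x² − 302x + 821 = 0.
Discriminant = (−302)² − 4·29·(821) = −4032 < 0.
No real roots: the line does not meet the circle.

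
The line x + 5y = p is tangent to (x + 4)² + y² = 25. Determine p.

Tangency holds when the distance from the centre (−4, 0) to the line equals the radius 5:
|1·(−4) + 5·0 − p| / √26 = 5
|p − (−4)| = 5√26.

p = −4 ± 5√26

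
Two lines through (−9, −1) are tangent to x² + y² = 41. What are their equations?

Write the tangent as mx − y + (−1 − m·(−9)) = 0 and set its distance from the centre to √41:
(9m − (1))² = 41(m² + 1)
20m² − 9m − 20 = 0, so m = 5/4 or m = −4/5.
With m = 5/4: 5x − 4y = −41. With m = −4/5: 4x + 5y = −41.

5x − 4y = −41 and 4x + 5y = −41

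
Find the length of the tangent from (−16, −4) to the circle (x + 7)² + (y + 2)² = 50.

Centre (−7, −2), r² = 50. |PO|² = (−9)² + (−2)² = 85.
Power of the point: PT² = |PO|² − r² = 35, so PT = √35.

√35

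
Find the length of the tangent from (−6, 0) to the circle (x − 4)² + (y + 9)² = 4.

The centre is (4, −9) and r = 2. The square of the distance from P to the centre is 100 + 81 = 181.
By the tangent–radius right angle, tangent length = √(|PO|² − r²) = √177.

√177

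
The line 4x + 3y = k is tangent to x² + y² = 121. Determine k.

k = −55 or k = 55

Tangency holds when the distance from the centre (0, 0) to the line equals the radius 11:
|4·0 + 3·0 − k| / √25 = 11
|k| = 11·5, so k = 55 or k = −55.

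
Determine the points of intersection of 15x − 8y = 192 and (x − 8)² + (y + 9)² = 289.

(0, −24) and (16, 6)

From the line, y = (−192 + 15x)/8. Substituting:
289x² − 4624x = 0  ⟹  x² − 16x = 0
x = 16 or x = 0, giving (16, 6) and (0, −24).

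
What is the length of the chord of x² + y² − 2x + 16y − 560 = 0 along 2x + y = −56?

10√5

From the line, y = −2x − 56. Substituting:
5x² + 190x + 1680 = 0  ⟹  x² + 38x + 336 = 0
x = −14 or x = −24, giving (−14, −28) and (−24, −8).
Chord length = distance between (−14, −28) and (−24, −8) = √500 = 10√5.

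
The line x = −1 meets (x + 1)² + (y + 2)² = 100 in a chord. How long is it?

The line gives x = −1. Substituting into the circle:
y² + 4y − 96 = 0
y = 8 or y = −12, giving (−1, 8) and (−1, −12).
Chord length = distance between (−1, 8) and (−1, −12) = √400 = 20.

20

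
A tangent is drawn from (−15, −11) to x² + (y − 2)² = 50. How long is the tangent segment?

2√86

With centre O = (0, 2), |OP|² = 394 and r² = 50.
The tangent meets the radius at right angles, so tangent² = |PO|² − r² = 394 − 50 = 344.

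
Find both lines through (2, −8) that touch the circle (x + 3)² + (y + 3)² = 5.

A line y − (−8) = m(x − (2)) is tangent when its distance from (−3, −3) is √5:
(−5m − (5))² = 5(m² + 1)
2m² + 5m + 2 = 0, so m = −2 or m = −1/2.
With m = −2: 2x + y = −4. With m = −1/2: x + 2y = −14.

2x + y = −4 and x + 2y = −14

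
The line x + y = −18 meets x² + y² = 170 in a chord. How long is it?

Substitute y = −x − 18:
2x² + 36x + 154 = 0  ⟹  x² + 18x + 77 = 0
x = −7 or x = −11, giving (−7, −11) and (−11, −7).
|(−7, −11) − (−11, −7)| = √((4)² + (−4)²) = 4√2.

4√2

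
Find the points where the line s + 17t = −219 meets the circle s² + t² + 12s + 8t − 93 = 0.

(−15, −12) and (2, −13)

Substitute t = (−219 − s)/17:
290s² + 3770s − 8700 = 0  ⟹  s² + 13s − 30 = 0
s = 2 or s = −15, giving (2, −13) and (−15, −12).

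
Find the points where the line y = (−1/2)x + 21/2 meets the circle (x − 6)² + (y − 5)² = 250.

(−7, 14) and (21, 0)

From the line, y = (21 − x)/2. Substituting:
5x² − 70x − 735 = 0  ⟹  x² − 14x − 147 = 0
x = 21 or x = −7, giving (21, 0) and (−7, 14).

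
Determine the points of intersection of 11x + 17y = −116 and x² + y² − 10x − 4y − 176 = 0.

(−9, −1) and (8, −12)

From the line, y = (−116 − 11x)/17. Substituting:
410x² + 410x − 29520 = 0  ⟹  x² + x − 72 = 0
x = 8 or x = −9, giving (8, −12) and (−9, −1).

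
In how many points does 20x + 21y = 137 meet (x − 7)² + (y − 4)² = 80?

2

Substituting the line into the circle gives 841x² − 8294x − 10862 = 0.
Δ = 68790436 − (−36539768) = 105330204.
Two real roots: the line is a secant.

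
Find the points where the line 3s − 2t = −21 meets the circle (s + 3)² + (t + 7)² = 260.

Substitute t = (21 + 3s)/2:
13s² + 234s + 221 = 0  ⟹  s² + 18s + 17 = 0
s = −1 or s = −17, giving (−1, 9) and (−17, −15).

(−17, −15) and (−1, 9)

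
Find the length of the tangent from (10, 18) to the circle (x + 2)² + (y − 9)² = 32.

Centre (−2, 9), r² = 32. |PO|² = (12)² + (9)² = 225.
Power of the point: PT² = |PO|² − r² = 193, so PT = √193.

√193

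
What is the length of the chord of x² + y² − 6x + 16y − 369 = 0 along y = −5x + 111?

Centre (3, −8), r² = 442. Perpendicular distance d from centre to line = |−104| / √26 = 104/√26.
Chord = 2√(r² − d²) = 2·√(26) = 2√26.

2√26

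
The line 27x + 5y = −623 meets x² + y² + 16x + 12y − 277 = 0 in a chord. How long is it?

The distance from (−8, −6) to the line is 377/√754, and r² = 377.
Half the chord is √(r² − d²) = √(377/2), so the full chord is √754.

√754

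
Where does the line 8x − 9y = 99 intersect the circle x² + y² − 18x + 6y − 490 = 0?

Substitute y = (−99 + 8x)/9:
145x² − 2610x − 35235 = 0  ⟹  x² − 18x − 243 = 0
x = 27 or x = −9, giving (27, 13) and (−9, −19).

(−9, −19) and (27, 13)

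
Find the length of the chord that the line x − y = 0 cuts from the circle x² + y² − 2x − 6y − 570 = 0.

34√2

Express y = x and substitute into the circle:
2x² − 8x − 570 = 0  ⟹  x² − 4x − 285 = 0
x = 19 or x = −15, giving (19, 19) and (−15, −15).
Chord length = distance between (19, 19) and (−15, −15) = √2312 = 34√2.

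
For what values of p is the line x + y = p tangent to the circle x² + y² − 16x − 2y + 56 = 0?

Tangency holds when the distance from the centre (8, 1) to the line equals the radius 3:
|1·8 + 1·1 − p| / √2 = 3
|p − (9)| = 3√2.

p = 9 ± 3√2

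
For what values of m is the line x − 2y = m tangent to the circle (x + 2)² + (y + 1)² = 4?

m = ±2√5

Tangency holds when the distance from the centre (−2, −1) to the line equals the radius 2:
|1·(−2) − 2·(−1) − m| / √5 = 2
|m| = 2√5.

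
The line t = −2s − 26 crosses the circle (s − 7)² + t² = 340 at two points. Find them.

(−11, −4) and (−7, −12)

From the line, t = −2s − 26. Substituting:
5s² + 90s + 385 = 0  ⟹  s² + 18s + 77 = 0
s = −7 or s = −11, giving (−7, −12) and (−11, −4).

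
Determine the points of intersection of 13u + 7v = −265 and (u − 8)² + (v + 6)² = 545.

(−15, −10) and (−8, −23)

Express v = (−265 − 13u)/7 and substitute into the circle:
218u² + 5014u + 26160 = 0  ⟹  u² + 23u + 120 = 0
u = −8 or u = −15, giving (−8, −23) and (−15, −10).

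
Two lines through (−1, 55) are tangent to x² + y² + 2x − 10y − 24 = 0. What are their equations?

7x − y = −62 and 7x + y = 48

A line y − (55) = m(x − (−1)) is tangent when its distance from (−1, 5) is 5√2:
(0m − (−50))² = 50(m² + 1)
m² − 49 = 0, so m = 7 or m = −7.
With m = 7: 7x − y = −62. With m = −7: 7x + y = 48.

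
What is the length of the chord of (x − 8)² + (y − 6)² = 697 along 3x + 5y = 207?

√34

The distance from (8, 6) to the line is 153/√34, and r² = 697.
Half the chord is √(r² − d²) = √(17/2), so the full chord is √34.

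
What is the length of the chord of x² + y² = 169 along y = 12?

Centre (0, 0), r² = 169. Perpendicular distance d from centre to line = |−12| / √1 = 12.
Half the chord is √(r² − d²) = √(25), so the full chord is 10.

10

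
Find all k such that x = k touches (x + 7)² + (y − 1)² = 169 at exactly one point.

For a tangent, require d(centre, line) = r = 13.
|1·(−7) + 0·1 − k| / √1 = 13
|k − (−7)| = 13, so k = 6 or k = −20.

k = −20 or k = 6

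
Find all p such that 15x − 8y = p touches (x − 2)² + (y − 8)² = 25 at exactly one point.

p = −119 or p = 51

The line touches the circle iff its distance from (2, 8) is 5:
|15·2 − 8·8 − p| / √289 = 5
|p − (−34)| = 5·17, so p = 51 or p = −119.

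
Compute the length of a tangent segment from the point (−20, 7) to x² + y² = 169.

2√70

Centre (0, 0), r² = 169. |PO|² = (−20)² + (7)² = 449.
The tangent meets the radius at right angles, so tangent² = |PO|² − r² = 449 − 169 = 280.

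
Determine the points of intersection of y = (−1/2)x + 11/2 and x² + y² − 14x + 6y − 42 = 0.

(1, 5) and (17, −3)

Express y = (11 − x)/2 and substitute into the circle:
5x² − 90x + 85 = 0  ⟹  x² − 18x + 17 = 0
x = 17 or x = 1, giving (17, −3) and (1, 5).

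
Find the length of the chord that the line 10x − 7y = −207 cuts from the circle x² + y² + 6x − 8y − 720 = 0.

4√149

Express y = (207 + 10x)/7 and substitute into the circle:
149x² + 3874x − 4023 = 0  ⟹  x² + 26x − 27 = 0
x = 1 or x = −27, giving (1, 31) and (−27, −9).
|(1, 31) − (−27, −9)| = √((28)² + (40)²) = 4√149.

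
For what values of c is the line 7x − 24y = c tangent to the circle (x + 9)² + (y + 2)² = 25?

For a tangent, require d(centre, line) = r = 5.
|7·(−9) − 24·(−2) − c| / √625 = 5
|c − (−15)| = 5·25, so c = 110 or c = −140.

c = −140 or c = 110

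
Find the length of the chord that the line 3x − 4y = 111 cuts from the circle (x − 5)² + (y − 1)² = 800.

The distance from (5, 1) to the line is 100/√25, and r² = 800.
Half the chord is √(r² − d²) = √(400), so the full chord is 40.

40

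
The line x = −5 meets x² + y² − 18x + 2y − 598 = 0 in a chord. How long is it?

The distance from (9, −1) to the line is 14, and r² = 680.
Chord = 2√(r² − d²) = 2·√(484) = 44.

44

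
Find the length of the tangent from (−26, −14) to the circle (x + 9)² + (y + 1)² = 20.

The centre is (−9, −1) and r = 2√5. The square of the distance from P to the centre is 289 + 169 = 458.
Power of the point: PT² = |PO|² − r² = 438, so PT = √438.

√438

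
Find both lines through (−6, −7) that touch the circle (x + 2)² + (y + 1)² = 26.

A line y − (−7) = m(x − (−6)) is tangent when its distance from (−2, −1) is √26:
[m·(4) − (6)]² = 26(m² + 1)
5m² + 24m − 5 = 0, so m = −5 or m = 1/5.
Through (−6, −7) these give 5x + y = −37 and x − 5y = 29.

5x + y = −37 and x − 5y = 29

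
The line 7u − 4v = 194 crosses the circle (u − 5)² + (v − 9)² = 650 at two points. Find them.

(22, −10) and (30, 4)

From the line, v = (−194 + 7u)/4. Substituting:
65u² − 3380u + 42900 = 0  ⟹  u² − 52u + 660 = 0
u = 30 or u = 22, giving (30, 4) and (22, −10).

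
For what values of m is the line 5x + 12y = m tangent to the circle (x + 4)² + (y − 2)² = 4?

For a tangent, require d(centre, line) = r = 2.
|5·(−4) + 12·2 − m| / √169 = 2
|m − (4)| = 2·13, so m = 30 or m = −22.

m = −22 or m = 30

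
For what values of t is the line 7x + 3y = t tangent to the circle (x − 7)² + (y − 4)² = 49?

t = 61 ± 7√58

The line touches the circle iff its distance from (7, 4) is 7:
|7·7 + 3·4 − t| / √58 = 7
|t − (61)| = 7√58.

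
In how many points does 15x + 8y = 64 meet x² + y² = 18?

2

Centre (0, 0), r² = 18. Distance² from centre to line = (−64)²/289 = 4096/289.
Since d² < r², the line cuts the circle twice.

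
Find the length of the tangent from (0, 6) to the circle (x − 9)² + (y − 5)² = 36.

√46

The centre is (9, 5) and r = 6. The square of the distance from P to the centre is 81 + 1 = 82.
By the tangent–radius right angle, tangent length = √(|PO|² − r²) = √46.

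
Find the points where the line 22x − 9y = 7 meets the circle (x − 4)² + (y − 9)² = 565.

Substitute y = (−7 + 22x)/9:
565x² − 4520x − 36725 = 0  ⟹  x² − 8x − 65 = 0
x = 13 or x = −5, giving (13, 31) and (−5, −13).

(−5, −13) and (13, 31)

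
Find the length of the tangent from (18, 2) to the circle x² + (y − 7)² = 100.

Centre (0, 7), r² = 100. |PO|² = (18)² + (−5)² = 349.
The tangent meets the radius at right angles, so tangent² = |PO|² − r² = 349 − 100 = 249.

√249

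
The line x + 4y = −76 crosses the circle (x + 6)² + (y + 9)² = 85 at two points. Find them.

(−12, −16) and (−4, −18)

Express y = (−76 − x)/4 and substitute into the circle:
17x² + 272x + 816 = 0  ⟹  x² + 16x + 48 = 0
x = −4 or x = −12, giving (−4, −18) and (−12, −16).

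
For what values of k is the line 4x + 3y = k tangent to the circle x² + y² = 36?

k = −30 or k = 30

Tangency holds when the distance from the centre (0, 0) to the line equals the radius 6:
|4·0 + 3·0 − k| / √25 = 6
|k| = 6·5, so k = 30 or k = −30.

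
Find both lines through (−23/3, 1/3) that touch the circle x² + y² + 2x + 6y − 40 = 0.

Write the tangent as mx − y + (1/3 − m·(−23/3)) = 0 and set its distance from the centre to 5√2:
[m·(20/3) − (−10/3)]² = 50(m² + 1)
m² − 8m + 7 = 0, so m = 1 or m = 7.
Through (−23/3, 1/3) these give x − y = −8 and 7x − y = −54.

x − y = −8 and 7x − y = −54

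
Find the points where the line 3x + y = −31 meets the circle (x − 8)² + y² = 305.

(−9, −4) and (−8, −7)

Substitute y = −3x − 31:
10x² + 170x + 720 = 0  ⟹  x² + 17x + 72 = 0
x = −8 or x = −9, giving (−8, −7) and (−9, −4).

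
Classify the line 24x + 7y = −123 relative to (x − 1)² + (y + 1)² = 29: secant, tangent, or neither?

neither

Centre (1, −1), r² = 29. Distance² from centre to line = (140)²/625 = 784/25.
Since d² > r², the line lies outside the circle.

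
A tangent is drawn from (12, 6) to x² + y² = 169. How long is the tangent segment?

With centre O = (0, 0), |OP|² = 180 and r² = 169.
The tangent meets the radius at right angles, so tangent² = |PO|² − r² = 180 − 169 = 11.

√11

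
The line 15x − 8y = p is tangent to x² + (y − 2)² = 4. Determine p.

Tangency holds when the distance from the centre (0, 2) to the line equals the radius 2:
|15·0 − 8·2 − p| / √289 = 2
|p − (−16)| = 2·17, so p = 18 or p = −50.

p = −50 or p = 18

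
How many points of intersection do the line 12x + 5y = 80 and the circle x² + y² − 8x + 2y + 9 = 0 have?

Substituting the line into the circle gives 169x² − 2240x + 7425 = 0.
Discriminant = (−2240)² − 4·169·(7425) = −1700 < 0.
No real roots: the line does not meet the circle.

0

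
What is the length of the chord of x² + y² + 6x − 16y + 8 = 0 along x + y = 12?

The distance from (−3, 8) to the line is 7/√2, and r² = 65.
Chord = 2√(r² − d²) = 2·√(81/2) = 9√2.

9√2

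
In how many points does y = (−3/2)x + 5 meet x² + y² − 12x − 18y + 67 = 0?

Substituting the line into the circle gives 13x² + 8 = 0.
Discriminant = (0)² − 4·13·(8) = −416 < 0.
No real roots: the line does not meet the circle.

0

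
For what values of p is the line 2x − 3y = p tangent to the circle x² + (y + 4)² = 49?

Tangency holds when the distance from the centre (0, −4) to the line equals the radius 7:
|2·0 − 3·(−4) − p| / √13 = 7
|p − (12)| = 7√13.

p = 12 ± 7√13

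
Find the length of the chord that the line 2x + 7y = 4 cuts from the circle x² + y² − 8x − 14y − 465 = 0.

Express y = (4 − 2x)/7 and substitute into the circle:
53x² − 212x − 23161 = 0  ⟹  x² − 4x − 437 = 0
x = 23 or x = −19, giving (23, −6) and (−19, 6).
|(23, −6) − (−19, 6)| = √((42)² + (−12)²) = 6√53.

6√53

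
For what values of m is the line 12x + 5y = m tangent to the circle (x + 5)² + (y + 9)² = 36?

m = −183 or m = −27

Tangency holds when the distance from the centre (−5, −9) to the line equals the radius 6:
|12·(−5) + 5·(−9) − m| / √169 = 6
|m − (−105)| = 6·13, so m = −27 or m = −183.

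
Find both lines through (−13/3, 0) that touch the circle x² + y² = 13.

3x + 2y = −13 and 3x − 2y = −13

Write the tangent as mx − y + (0 − m·(−13/3)) = 0 and set its distance from the centre to √13:
[m·(13/3) − (0)]² = 13(m² + 1)
4m² − 9 = 0, so m = −3/2 or m = 3/2.
With m = −3/2: 3x + 2y = −13. With m = 3/2: 3x − 2y = −13.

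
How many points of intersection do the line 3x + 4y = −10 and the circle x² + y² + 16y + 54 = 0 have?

0

Centre (0, −8), r² = 10. Distance² from centre to line = (−22)²/25 = 484/25.
Since d² > r², the line lies outside the circle.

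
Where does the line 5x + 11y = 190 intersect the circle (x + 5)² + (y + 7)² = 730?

Substitute y = (190 − 5x)/11:
146x² − 1460x − 14016 = 0  ⟹  x² − 10x − 96 = 0
x = 16 or x = −6, giving (16, 10) and (−6, 20).

(−6, 20) and (16, 10)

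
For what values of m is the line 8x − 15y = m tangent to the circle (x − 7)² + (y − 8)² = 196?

m = −302 or m = 174

The line touches the circle iff its distance from (7, 8) is 14:
|8·7 − 15·8 − m| / √289 = 14
|m − (−64)| = 14·17, so m = 174 or m = −302.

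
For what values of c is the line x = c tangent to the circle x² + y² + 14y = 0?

For a tangent, require d(centre, line) = r = 7.
|1·0 + 0·(−7) − c| / √1 = 7
|c| = 7, so c = 7 or c = −7.

c = −7 or c = 7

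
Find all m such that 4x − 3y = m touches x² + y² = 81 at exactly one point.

For a tangent, require d(centre, line) = r = 9.
|4·0 − 3·0 − m| / √25 = 9
|m| = 9·5, so m = 45 or m = −45.

m = −45 or m = 45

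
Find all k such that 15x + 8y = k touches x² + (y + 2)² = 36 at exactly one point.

k = −118 or k = 86

The line touches the circle iff its distance from (0, −2) is 6:
|15·0 + 8·(−2) − k| / √289 = 6
|k − (−16)| = 6·17, so k = 86 or k = −118.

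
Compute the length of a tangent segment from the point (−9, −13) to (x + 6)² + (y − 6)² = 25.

With centre O = (−6, 6), |OP|² = 370 and r² = 25.
Power of the point: PT² = |PO|² − r² = 345, so PT = √345.

√345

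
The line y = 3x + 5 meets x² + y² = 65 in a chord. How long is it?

5√10

The distance from (0, 0) to the line is 5/√10, and r² = 65.
Chord = 2√(r² − d²) = 2·√(125/2) = 5√10.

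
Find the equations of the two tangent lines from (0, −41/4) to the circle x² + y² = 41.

5x − 4y = 41 and 5x + 4y = −41

A line y − (−41/4) = m(x − (0)) is tangent when its distance from (0, 0) is √41:
(0m − (41/4))² = 41(m² + 1)
16m² − 25 = 0, so m = 5/4 or m = −5/4.
Through (0, −41/4) these give 5x − 4y = 41 and 5x + 4y = −41.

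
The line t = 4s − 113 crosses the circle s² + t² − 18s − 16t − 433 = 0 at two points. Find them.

(26, −9) and (32, 15)

Substitute t = 4s − 113:
17s² − 986s + 14144 = 0  ⟹  s² − 58s + 832 = 0
s = 32 or s = 26, giving (32, 15) and (26, −9).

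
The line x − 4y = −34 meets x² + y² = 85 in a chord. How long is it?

2√17

Substitute y = (34 + x)/4:
17x² + 68x − 204 = 0  ⟹  x² + 4x − 12 = 0
x = 2 or x = −6, giving (2, 9) and (−6, 7).
Chord length = distance between (2, 9) and (−6, 7) = √68 = 2√17.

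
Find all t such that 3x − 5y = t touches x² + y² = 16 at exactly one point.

Tangency holds when the distance from the centre (0, 0) to the line equals the radius 4:
|3·0 − 5·0 − t| / √34 = 4
|t| = 4√34.

t = ±4√34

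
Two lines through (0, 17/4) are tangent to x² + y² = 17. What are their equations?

A line y − (17/4) = m(x − (0)) is tangent when its distance from (0, 0) is √17:
[m·(0) − (−17/4)]² = 17(m² + 1)
16m² − 1 = 0, so m = 1/4 or m = −1/4.
With m = 1/4: x − 4y = −17. With m = −1/4: x + 4y = 17.

x − 4y = −17 and x + 4y = 17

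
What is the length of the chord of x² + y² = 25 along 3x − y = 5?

Centre (0, 0), r² = 25. Perpendicular distance d from centre to line = |−5| / √10 = 5/√10.
Half the chord is √(r² − d²) = √(45/2), so the full chord is 3√10.

3√10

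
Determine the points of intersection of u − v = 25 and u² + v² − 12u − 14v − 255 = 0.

From the line, v = u − 25. Substituting:
2u² − 76u + 720 = 0  ⟹  u² − 38u + 360 = 0
u = 20 or u = 18, giving (20, −5) and (18, −7).

(18, −7) and (20, −5)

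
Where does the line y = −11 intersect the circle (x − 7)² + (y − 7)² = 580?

(−9, −11) and (23, −11)

Express y = −11 and substitute into the circle:
x² − 14x − 207 = 0
x = 23 or x = −9, giving (23, −11) and (−9, −11).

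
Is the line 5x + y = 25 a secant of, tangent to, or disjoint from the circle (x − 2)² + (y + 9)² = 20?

Substituting the line into the circle gives 26x² − 344x + 1140 = 0.
Δ = 118336 − 118560 = −224.
No real roots: the line does not meet the circle.

disjoint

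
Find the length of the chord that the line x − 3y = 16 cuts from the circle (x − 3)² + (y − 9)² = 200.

4√10

Centre (3, 9), r² = 200. Perpendicular distance d from centre to line = |−40| / √10 = 40/√10.
Chord = 2√(r² − d²) = 2·√(40) = 4√10.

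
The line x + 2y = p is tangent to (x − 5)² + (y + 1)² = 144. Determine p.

p = 3 ± 12√5

For a tangent, require d(centre, line) = r = 12.
|1·5 + 2·(−1) − p| / √5 = 12
|p − (3)| = 12√5.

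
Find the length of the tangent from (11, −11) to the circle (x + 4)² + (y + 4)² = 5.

√269

The centre is (−4, −4) and r = √5. The square of the distance from P to the centre is 225 + 49 = 274.
Power of the point: PT² = |PO|² − r² = 269, so PT = √269.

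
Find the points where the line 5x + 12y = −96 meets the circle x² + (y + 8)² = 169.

Express y = (−96 − 5x)/12 and substitute into the circle:
169x² − 24336 = 0  ⟹  x² − 144 = 0
x = 12 or x = −12, giving (12, −13) and (−12, −3).

(−12, −3) and (12, −13)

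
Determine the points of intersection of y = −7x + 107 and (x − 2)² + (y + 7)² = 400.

Express y = −7x + 107 and substitute into the circle:
50x² − 1600x + 12600 = 0  ⟹  x² − 32x + 252 = 0
x = 18 or x = 14, giving (18, −19) and (14, 9).

(14, 9) and (18, −19)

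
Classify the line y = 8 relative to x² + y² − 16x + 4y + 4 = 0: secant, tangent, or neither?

Centre (8, −2), r² = 64. Distance² from centre to line = (−10)² = 100.
Since d² > r², the line lies outside the circle.

neither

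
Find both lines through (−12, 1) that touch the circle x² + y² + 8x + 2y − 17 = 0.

Let a tangent through (−12, 1) have slope m. Its distance from (−4, −1) must equal √34:
(8m − (−2))² = 34(m² + 1)
15m² + 16m − 15 = 0, so m = 3/5 or m = −5/3.
Through (−12, 1) these give 3x − 5y = −41 and 5x + 3y = −57.

3x − 5y = −41 and 5x + 3y = −57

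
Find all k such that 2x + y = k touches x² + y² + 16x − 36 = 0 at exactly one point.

k = −16 ± 10√5

For a tangent, require d(centre, line) = r = 10.
|2·(−8) + 1·0 − k| / √5 = 10
|k − (−16)| = 10√5.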